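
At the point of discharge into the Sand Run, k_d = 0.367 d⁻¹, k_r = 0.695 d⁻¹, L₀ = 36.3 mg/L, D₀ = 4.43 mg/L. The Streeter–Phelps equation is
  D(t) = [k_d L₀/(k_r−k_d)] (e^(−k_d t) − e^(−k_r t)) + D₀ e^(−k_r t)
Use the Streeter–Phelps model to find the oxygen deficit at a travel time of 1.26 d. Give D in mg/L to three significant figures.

D ≈ 10.5 mg/L

k_d L₀/(k_r−k_d) = 0.367×36.3/(0.695−0.367) = 13.32/0.3280 = 40.62 mg/L.
e^(−k_d t) = e^(−0.367×1.260) = 0.6298; e^(−k_r t) = e^(−0.695×1.260) = 0.4166.
D = 40.62 × (0.6298 − 0.4166) + 4.43 × 0.4166 = 8.659 + 1.845 = 10.50 mg/L.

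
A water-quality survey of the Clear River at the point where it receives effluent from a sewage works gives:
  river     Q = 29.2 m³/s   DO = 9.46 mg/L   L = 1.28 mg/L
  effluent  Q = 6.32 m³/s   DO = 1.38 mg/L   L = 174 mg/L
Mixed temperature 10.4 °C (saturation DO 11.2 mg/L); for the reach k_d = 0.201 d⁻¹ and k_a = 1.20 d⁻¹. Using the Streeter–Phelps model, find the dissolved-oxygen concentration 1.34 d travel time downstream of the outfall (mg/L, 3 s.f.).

Mixed DO = (29.2×9.46 + 6.32×1.38)/(29.2+6.32) = 285.0/35.52 = 8.022 mg/L.
Mixed L₀ = (29.2×1.28 + 6.32×174)/(35.52) = 1137/35.52 = 32.01 mg/L.
Initial deficit D₀ = C_s − DO₀ = 11.2 − 8.022 = 3.178 mg/L.
D(1.34) = [0.201×32.01/(1.20−0.201)](e^(−0.201×1.34) − e^(−1.20×1.34)) + 3.178 e^(−1.20×1.34)
= 6.441 × (0.7639 − 0.2003) + 3.178 × 0.2003 = 4.266 mg/L.
DO = 11.2 − 4.266 = 6.934 mg/L.

DO ≈ 6.93 mg/L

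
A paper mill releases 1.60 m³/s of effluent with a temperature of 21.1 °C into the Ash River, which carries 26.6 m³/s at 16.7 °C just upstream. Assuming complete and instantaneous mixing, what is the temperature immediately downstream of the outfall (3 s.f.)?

16.9 °C

Flow-weighted mixing: C = (Q_r C_r + Q_w C_w)/(Q_r + Q_w)
= (26.6×16.7 + 1.60×21.1)/(26.6 + 1.60) = 478.0/28.20 = 16.95 °C.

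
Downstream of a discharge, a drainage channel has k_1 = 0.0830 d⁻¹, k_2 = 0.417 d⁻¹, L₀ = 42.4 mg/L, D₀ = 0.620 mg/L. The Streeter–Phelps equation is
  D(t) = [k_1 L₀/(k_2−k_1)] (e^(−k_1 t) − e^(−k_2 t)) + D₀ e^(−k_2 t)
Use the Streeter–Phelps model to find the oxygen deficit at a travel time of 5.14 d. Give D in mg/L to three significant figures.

k_1 L₀/(k_2−k_1) = 0.0830×42.4/(0.417−0.0830) = 3.519/0.3340 = 10.54 mg/L.
e^(−k_1 t) = e^(−0.0830×5.140) = 0.6527; e^(−k_2 t) = e^(−0.417×5.140) = 0.1173.
D = 10.54 × (0.6527 − 0.1173) + 0.620 × 0.1173 = 5.642 + 0.07270 = 5.715 mg/L.

D ≈ 5.71 mg/L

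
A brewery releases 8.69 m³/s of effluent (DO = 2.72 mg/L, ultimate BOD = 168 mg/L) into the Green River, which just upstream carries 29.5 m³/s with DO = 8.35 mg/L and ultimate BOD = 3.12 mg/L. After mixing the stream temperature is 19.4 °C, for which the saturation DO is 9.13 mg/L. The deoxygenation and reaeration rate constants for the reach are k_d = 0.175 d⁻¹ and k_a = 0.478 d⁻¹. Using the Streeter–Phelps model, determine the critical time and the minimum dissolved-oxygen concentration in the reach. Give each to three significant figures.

Mixed DO = (29.5×8.35 + 8.69×2.72)/(29.5+8.69) = 270.0/38.19 = 7.069 mg/L.
Mixed L₀ = (29.5×3.12 + 8.69×168)/(38.19) = 1552/38.19 = 40.64 mg/L.
Initial deficit D₀ = C_s − DO₀ = 9.13 − 7.069 = 2.061 mg/L.
t_c = (1/0.3030) ln[(0.478/0.175)(1 − 2.061×0.3030/(0.175×40.64))] = 3.300 × ln(2.492) = 3.013 d.
D_c = (0.175/0.478) × 40.64 × e^(−0.175×3.013) = 0.3661 × 40.64 × 0.5902 = 8.781 mg/L.
Minimum DO = 9.13 − 8.781 = 0.3488 mg/L.

t_c ≈ 3.01 d; minimum DO ≈ 0.349 mg/L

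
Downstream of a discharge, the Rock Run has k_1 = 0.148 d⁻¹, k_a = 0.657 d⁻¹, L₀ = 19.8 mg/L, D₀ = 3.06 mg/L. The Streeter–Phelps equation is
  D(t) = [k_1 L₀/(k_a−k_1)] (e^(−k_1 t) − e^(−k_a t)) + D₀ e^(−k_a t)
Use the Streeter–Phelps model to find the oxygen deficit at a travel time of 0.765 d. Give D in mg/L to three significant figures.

D ≈ 3.51 mg/L

k_1 L₀/(k_a−k_1) = 0.148×19.8/(0.657−0.148) = 2.930/0.5090 = 5.757 mg/L.
e^(−k_1 t) = e^(−0.148×0.7650) = 0.8930; e^(−k_a t) = e^(−0.657×0.7650) = 0.6050.
D = 5.757 × (0.8930 − 0.6050) + 3.06 × 0.6050 = 1.658 + 1.851 = 3.509 mg/L.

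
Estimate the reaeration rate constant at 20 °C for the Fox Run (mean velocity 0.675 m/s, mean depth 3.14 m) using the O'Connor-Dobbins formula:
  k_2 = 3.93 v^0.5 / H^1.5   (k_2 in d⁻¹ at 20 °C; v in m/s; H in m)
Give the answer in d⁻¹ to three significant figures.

k_2 = 3.93 × 0.675^0.5 / 3.14^1.5 = 3.93 × 0.8216 / 5.564 = 0.5803 d⁻¹.

k_2 ≈ 0.580 d⁻¹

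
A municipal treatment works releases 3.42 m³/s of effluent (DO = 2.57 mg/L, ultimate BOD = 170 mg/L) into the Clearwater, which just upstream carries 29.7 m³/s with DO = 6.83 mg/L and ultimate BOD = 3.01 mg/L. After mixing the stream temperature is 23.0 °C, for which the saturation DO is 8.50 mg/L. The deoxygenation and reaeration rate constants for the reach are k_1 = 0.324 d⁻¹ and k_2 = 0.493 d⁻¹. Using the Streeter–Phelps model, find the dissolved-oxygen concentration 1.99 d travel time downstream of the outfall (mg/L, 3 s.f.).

DO ≈ 1.89 mg/L

Mixed DO = (29.7×6.83 + 3.42×2.57)/(29.7+3.42) = 211.6/33.12 = 6.390 mg/L.
Mixed L₀ = (29.7×3.01 + 3.42×170)/(33.12) = 670.8/33.12 = 20.25 mg/L.
Initial deficit D₀ = C_s − DO₀ = 8.50 − 6.390 = 2.110 mg/L.
D(1.99) = [0.324×20.25/(0.493−0.324)](e^(−0.324×1.99) − e^(−0.493×1.99)) + 2.110 e^(−0.493×1.99)
= 38.83 × (0.5248 − 0.3749) + 2.110 × 0.3749 = 6.611 mg/L.
DO = 8.50 − 6.611 = 1.889 mg/L.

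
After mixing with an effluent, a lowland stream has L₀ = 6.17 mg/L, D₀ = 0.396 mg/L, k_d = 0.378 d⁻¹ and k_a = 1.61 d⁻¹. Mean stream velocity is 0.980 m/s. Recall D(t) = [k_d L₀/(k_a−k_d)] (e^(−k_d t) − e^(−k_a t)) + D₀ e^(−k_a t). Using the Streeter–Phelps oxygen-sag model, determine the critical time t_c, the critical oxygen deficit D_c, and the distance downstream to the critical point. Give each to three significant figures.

t_c ≈ 0.986 d; D_c ≈ 0.998 mg/L; x_c ≈ 83.5 km

t_c = [1/(k_a−k_d)] ln[(k_a/k_d)(1 − D₀(k_a−k_d)/(k_d L₀))]
= [1/(1.61−0.378)] ln[(1.61/0.378)(1 − 0.396×1.232/(0.378×6.17))]
= (1/1.232) ln[4.259 × 0.7908] = 0.8117 × ln(3.368) = 0.8117 × 1.214 = 0.9857 d.
L(t_c) = L₀ e^(−k_d t_c) = 6.17 × 0.6889 = 4.251 mg/L, and at the critical point k_a D_c = k_d L, so D_c = (0.378/1.61) × 4.251 = 0.9980 mg/L.
x_c = v t_c = 0.980 m/s × 0.9857 d × 86400 s/d = 83460 m ≈ 83.5 km.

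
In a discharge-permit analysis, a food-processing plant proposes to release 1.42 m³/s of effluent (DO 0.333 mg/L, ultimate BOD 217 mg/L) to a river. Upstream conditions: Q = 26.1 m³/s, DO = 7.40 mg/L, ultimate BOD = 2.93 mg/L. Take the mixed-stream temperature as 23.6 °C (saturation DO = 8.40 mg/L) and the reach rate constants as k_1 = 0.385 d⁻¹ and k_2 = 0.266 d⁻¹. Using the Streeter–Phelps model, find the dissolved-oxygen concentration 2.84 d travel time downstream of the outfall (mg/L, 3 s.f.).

Mixed DO = (26.1×7.40 + 1.42×0.333)/(26.1+1.42) = 193.6/27.52 = 7.035 mg/L.
Mixed L₀ = (26.1×2.93 + 1.42×217)/(27.52) = 384.6/27.52 = 13.98 mg/L.
Initial deficit D₀ = C_s − DO₀ = 8.40 − 7.035 = 1.365 mg/L.
D(2.84) = [0.385×13.98/(0.266−0.385)](e^(−0.385×2.84) − e^(−0.266×2.84)) + 1.365 e^(−0.266×2.84)
= -45.22 × (0.3351 − 0.4698) + 1.365 × 0.4698 = 6.733 mg/L.
DO = 8.40 − 6.733 = 1.667 mg/L.

DO ≈ 1.67 mg/L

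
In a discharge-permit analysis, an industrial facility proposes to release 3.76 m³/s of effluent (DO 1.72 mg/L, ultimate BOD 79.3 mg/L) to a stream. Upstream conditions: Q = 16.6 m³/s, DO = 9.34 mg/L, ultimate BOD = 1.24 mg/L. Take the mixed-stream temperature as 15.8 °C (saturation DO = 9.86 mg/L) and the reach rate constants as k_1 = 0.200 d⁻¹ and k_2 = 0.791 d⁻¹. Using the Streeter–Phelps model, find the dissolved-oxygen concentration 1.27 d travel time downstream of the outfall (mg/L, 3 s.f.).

Mixed DO = (16.6×9.34 + 3.76×1.72)/(16.6+3.76) = 161.5/20.36 = 7.933 mg/L.
Mixed L₀ = (16.6×1.24 + 3.76×79.3)/(20.36) = 318.8/20.36 = 15.66 mg/L.
Initial deficit D₀ = C_s − DO₀ = 9.86 − 7.933 = 1.927 mg/L.
D(1.27) = [0.200×15.66/(0.791−0.200)](e^(−0.200×1.27) − e^(−0.791×1.27)) + 1.927 e^(−0.791×1.27)
= 5.298 × (0.7757 − 0.3662) + 1.927 × 0.3662 = 2.875 mg/L.
DO = 9.86 − 2.875 = 6.985 mg/L.

DO ≈ 6.98 mg/L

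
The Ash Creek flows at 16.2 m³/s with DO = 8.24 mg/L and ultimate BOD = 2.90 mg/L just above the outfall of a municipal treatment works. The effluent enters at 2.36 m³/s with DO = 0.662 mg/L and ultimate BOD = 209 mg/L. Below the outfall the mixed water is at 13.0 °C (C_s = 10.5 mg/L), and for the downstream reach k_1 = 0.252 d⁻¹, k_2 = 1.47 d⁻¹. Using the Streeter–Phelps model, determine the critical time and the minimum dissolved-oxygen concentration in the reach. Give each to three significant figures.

Mixed DO = (16.2×8.24 + 2.36×0.662)/(16.2+2.36) = 135.1/18.56 = 7.276 mg/L.
Mixed L₀ = (16.2×2.90 + 2.36×209)/(18.56) = 540.2/18.56 = 29.11 mg/L.
Initial deficit D₀ = C_s − DO₀ = 10.5 − 7.276 = 3.224 mg/L.
t_c = (1/1.218) ln[(1.47/0.252)(1 − 3.224×1.218/(0.252×29.11))] = 0.8210 × ln(2.711) = 0.8187 d.
D_c = (0.252/1.47) × 29.11 × e^(−0.252×0.8187) = 0.1714 × 29.11 × 0.8136 = 4.059 mg/L.
Minimum DO = 10.5 − 4.059 = 6.441 mg/L.

t_c ≈ 0.819 d; minimum DO ≈ 6.44 mg/L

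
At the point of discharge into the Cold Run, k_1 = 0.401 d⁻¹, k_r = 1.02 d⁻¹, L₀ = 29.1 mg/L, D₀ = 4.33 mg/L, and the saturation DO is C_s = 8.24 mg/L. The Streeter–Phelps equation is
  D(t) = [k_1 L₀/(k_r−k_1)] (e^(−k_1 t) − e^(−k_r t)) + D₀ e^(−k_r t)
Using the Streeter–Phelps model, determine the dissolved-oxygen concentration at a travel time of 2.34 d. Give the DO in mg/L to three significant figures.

k_1 L₀/(k_r−k_1) = 0.401×29.1/(1.02−0.401) = 11.67/0.6190 = 18.85 mg/L.
e^(−k_1 t) = e^(−0.401×2.340) = 0.3913; e^(−k_r t) = e^(−1.02×2.340) = 0.09192.
D = 18.85 × (0.3913 − 0.09192) + 4.33 × 0.09192 = 5.643 + 0.3980 = 6.041 mg/L.
DO = C_s − D = 8.24 − 6.041 = 2.199 mg/L.

DO ≈ 2.20 mg/L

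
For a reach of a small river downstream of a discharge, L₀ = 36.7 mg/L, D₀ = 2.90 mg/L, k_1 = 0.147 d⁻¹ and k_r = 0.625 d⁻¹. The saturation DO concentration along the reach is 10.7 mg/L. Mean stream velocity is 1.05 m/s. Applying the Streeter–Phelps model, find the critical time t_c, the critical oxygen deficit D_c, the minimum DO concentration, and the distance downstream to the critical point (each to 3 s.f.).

t_c ≈ 2.41 d; D_c ≈ 6.06 mg/L; min DO ≈ 4.64 mg/L; x_c ≈ 218 km

At the critical point dD/dt = 0, so k_1 L₀ e^(−k_1 t) = k_r D. Substituting D(t) from the Streeter–Phelps equation and solving for t gives
t_c = ln[(k_r/k_1)(1 − D₀(k_r−k_1)/(k_1 L₀))] / (k_r−k_1).
Here k_r−k_1 = 0.4780 d⁻¹ and 1 − D₀(k_r−k_1)/(k_1 L₀) = 1 − 2.90×0.4780/(0.147×36.7) = 0.7431, so
t_c = ln(4.252 × 0.7431) / 0.4780 = 1.150 / 0.4780 = 2.407 d.
L(t_c) = L₀ e^(−k_1 t_c) = 36.7 × 0.7020 = 25.76 mg/L, and at the critical point k_r D_c = k_1 L, so D_c = (0.147/0.625) × 25.76 = 6.060 mg/L.
Minimum DO = C_s − D_c = 10.7 − 6.060 = 4.640 mg/L.
x_c = v t_c = 1.05 m/s × 2.407 d × 86400 s/d = 218300 m ≈ 218 km.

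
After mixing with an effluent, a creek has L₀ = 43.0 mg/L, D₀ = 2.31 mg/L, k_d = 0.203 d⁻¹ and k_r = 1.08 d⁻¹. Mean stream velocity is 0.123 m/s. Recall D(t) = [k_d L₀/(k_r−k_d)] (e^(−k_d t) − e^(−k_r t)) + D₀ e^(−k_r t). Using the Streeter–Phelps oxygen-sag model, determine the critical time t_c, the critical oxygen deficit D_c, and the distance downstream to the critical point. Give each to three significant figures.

t_c ≈ 1.60 d; D_c ≈ 5.84 mg/L; x_c ≈ 17.1 km

At the critical point dD/dt = 0, so k_d L₀ e^(−k_d t) = k_r D. Substituting D(t) from the Streeter–Phelps equation and solving for t gives
t_c = ln[(k_r/k_d)(1 − D₀(k_r−k_d)/(k_d L₀))] / (k_r−k_d).
Here k_r−k_d = 0.8770 d⁻¹ and 1 − D₀(k_r−k_d)/(k_d L₀) = 1 − 2.31×0.8770/(0.203×43.0) = 0.7679, so
t_c = ln(5.320 × 0.7679) / 0.8770 = 1.407 / 0.8770 = 1.605 d.
L(t_c) = L₀ e^(−k_d t_c) = 43.0 × 0.7220 = 31.04 mg/L, and at the critical point k_r D_c = k_d L, so D_c = (0.203/1.08) × 31.04 = 5.835 mg/L.
x_c = v t_c = 0.123 m/s × 1.605 d × 86400 s/d = 17050 m ≈ 17.1 km.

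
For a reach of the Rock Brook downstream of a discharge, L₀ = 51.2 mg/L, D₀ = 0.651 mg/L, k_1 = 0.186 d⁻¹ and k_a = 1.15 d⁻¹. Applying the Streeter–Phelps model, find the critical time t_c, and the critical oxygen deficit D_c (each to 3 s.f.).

t_c ≈ 1.82 d; D_c ≈ 5.90 mg/L

With k_a/k_1 = 6.183 and 1 − D₀(k_a−k_1)/(k_1 L₀) = 0.9341,
t_c = ln(6.183 × 0.9341) / (1.15 − 0.186) = ln(5.775) / 0.9640 = 1.754/0.9640 = 1.819 d.
L(t_c) = L₀ e^(−k_1 t_c) = 51.2 × 0.7129 = 36.50 mg/L, and at the critical point k_a D_c = k_1 L, so D_c = (0.186/1.15) × 36.50 = 5.904 mg/L.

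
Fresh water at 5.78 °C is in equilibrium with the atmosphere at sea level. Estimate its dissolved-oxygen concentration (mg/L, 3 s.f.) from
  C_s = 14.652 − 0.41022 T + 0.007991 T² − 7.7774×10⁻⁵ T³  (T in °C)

C_s = 14.652 − 0.41022×5.78 + 0.007991×5.78² − 7.7774×10⁻⁵×5.78³ = 12.53 mg/L.

C_s ≈ 12.5 mg/L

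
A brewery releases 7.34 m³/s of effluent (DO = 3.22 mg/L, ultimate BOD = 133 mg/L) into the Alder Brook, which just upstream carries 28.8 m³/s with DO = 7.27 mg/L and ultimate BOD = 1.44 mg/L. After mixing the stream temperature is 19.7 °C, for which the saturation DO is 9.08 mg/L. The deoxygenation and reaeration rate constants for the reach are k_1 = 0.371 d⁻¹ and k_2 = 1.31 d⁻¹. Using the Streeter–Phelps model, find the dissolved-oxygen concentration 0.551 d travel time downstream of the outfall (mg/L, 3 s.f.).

DO ≈ 4.14 mg/L

Mixed DO = (28.8×7.27 + 7.34×3.22)/(28.8+7.34) = 233.0/36.14 = 6.447 mg/L.
Mixed L₀ = (28.8×1.44 + 7.34×133)/(36.14) = 1018/36.14 = 28.16 mg/L.
Initial deficit D₀ = C_s − DO₀ = 9.08 − 6.447 = 2.633 mg/L.
D(0.551) = [0.371×28.16/(1.31−0.371)](e^(−0.371×0.551) − e^(−1.31×0.551)) + 2.633 e^(−1.31×0.551)
= 11.13 × (0.8151 − 0.4859) + 2.633 × 0.4859 = 4.942 mg/L.
DO = 9.08 − 4.942 = 4.138 mg/L.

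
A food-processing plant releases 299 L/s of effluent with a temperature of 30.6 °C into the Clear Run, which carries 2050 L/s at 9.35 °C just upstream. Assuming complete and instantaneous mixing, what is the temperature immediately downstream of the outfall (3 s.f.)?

12.1 °C

Flow-weighted mixing: C = (Q_r C_r + Q_w C_w)/(Q_r + Q_w)
= (2050×9.35 + 299×30.6)/(2050 + 299) = 28320/2349 = 12.05 °C.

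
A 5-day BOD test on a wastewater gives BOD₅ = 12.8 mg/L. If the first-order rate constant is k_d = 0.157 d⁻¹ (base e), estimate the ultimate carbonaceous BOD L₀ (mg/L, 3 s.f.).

BOD₅ = L₀(1 − e^(−5k_d)) ⇒ L₀ = BOD₅ / (1 − e^(−5×0.157))
= 12.8 / (1 − 0.4561) = 12.8 / 0.5439 = 23.53 mg/L.

L₀ ≈ 23.5 mg/L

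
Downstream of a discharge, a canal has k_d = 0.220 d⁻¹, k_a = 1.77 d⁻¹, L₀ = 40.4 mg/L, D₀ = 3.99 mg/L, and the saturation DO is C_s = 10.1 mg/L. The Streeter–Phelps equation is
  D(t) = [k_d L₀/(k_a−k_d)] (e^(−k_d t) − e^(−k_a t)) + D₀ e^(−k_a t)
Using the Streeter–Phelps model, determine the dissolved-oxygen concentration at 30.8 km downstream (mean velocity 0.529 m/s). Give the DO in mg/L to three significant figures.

DO ≈ 5.69 mg/L

Travel time t = x/v = 30.8 km / (0.529 m/s) = 30800 m / 0.529 m/s = 58220 s = 0.6739 d.
k_d L₀/(k_a−k_d) = 0.220×40.4/(1.77−0.220) = 8.888/1.550 = 5.734 mg/L.
e^(−k_d t) = e^(−0.220×0.6739) = 0.8622; e^(−k_a t) = e^(−1.77×0.6739) = 0.3034.
D = 5.734 × (0.8622 − 0.3034) + 3.99 × 0.3034 = 3.204 + 1.210 = 4.415 mg/L.
DO = C_s − D = 10.1 − 4.415 = 5.685 mg/L.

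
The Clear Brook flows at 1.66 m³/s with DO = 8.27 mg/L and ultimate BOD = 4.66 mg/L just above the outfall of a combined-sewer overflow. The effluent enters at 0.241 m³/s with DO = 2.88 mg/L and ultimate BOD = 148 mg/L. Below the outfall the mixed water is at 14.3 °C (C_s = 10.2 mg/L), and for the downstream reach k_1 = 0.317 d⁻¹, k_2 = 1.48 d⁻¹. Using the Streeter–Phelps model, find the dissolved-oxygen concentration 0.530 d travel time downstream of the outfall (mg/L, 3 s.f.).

Mixed DO = (1.66×8.27 + 0.241×2.88)/(1.66+0.241) = 14.42/1.901 = 7.587 mg/L.
Mixed L₀ = (1.66×4.66 + 0.241×148)/(1.901) = 43.40/1.901 = 22.83 mg/L.
Initial deficit D₀ = C_s − DO₀ = 10.2 − 7.587 = 2.613 mg/L.
D(0.530) = [0.317×22.83/(1.48−0.317)](e^(−0.317×0.530) − e^(−1.48×0.530)) + 2.613 e^(−1.48×0.530)
= 6.223 × (0.8453 − 0.4564) + 2.613 × 0.4564 = 3.613 mg/L.
DO = 10.2 − 3.613 = 6.587 mg/L.

DO ≈ 6.59 mg/L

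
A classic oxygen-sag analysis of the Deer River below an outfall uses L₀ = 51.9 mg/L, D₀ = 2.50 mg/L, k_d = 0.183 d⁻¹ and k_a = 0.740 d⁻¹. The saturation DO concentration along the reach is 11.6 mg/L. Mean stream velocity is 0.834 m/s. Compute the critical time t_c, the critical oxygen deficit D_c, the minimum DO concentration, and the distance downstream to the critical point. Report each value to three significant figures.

At the critical point dD/dt = 0, so k_d L₀ e^(−k_d t) = k_a D. Substituting D(t) from the Streeter–Phelps equation and solving for t gives
t_c = ln[(k_a/k_d)(1 − D₀(k_a−k_d)/(k_d L₀))] / (k_a−k_d).
Here k_a−k_d = 0.5570 d⁻¹ and 1 − D₀(k_a−k_d)/(k_d L₀) = 1 − 2.50×0.5570/(0.183×51.9) = 0.8534, so
t_c = ln(4.044 × 0.8534) / 0.5570 = 1.239 / 0.5570 = 2.224 d.
L(t_c) = L₀ e^(−k_d t_c) = 51.9 × 0.6657 = 34.55 mg/L, and at the critical point k_a D_c = k_d L, so D_c = (0.183/0.740) × 34.55 = 8.544 mg/L.
Minimum DO = C_s − D_c = 11.6 − 8.544 = 3.056 mg/L.
x_c = v t_c = 0.834 m/s × 2.224 d × 86400 s/d = 160200 m ≈ 160 km.

t_c ≈ 2.22 d; D_c ≈ 8.54 mg/L; min DO ≈ 3.06 mg/L; x_c ≈ 160 km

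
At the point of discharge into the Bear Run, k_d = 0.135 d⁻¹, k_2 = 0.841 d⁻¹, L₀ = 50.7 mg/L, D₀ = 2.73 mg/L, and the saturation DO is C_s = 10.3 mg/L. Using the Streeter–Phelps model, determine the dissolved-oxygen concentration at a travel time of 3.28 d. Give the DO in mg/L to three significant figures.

DO ≈ 4.52 mg/L

k_d L₀/(k_2−k_d) = 0.135×50.7/(0.841−0.135) = 6.845/0.7060 = 9.695 mg/L.
e^(−k_d t) = e^(−0.135×3.280) = 0.6422; e^(−k_2 t) = e^(−0.841×3.280) = 0.06339.
D = 9.695 × (0.6422 − 0.06339) + 2.73 × 0.06339 = 5.612 + 0.1730 = 5.785 mg/L.
DO = C_s − D = 10.3 − 5.785 = 4.515 mg/L.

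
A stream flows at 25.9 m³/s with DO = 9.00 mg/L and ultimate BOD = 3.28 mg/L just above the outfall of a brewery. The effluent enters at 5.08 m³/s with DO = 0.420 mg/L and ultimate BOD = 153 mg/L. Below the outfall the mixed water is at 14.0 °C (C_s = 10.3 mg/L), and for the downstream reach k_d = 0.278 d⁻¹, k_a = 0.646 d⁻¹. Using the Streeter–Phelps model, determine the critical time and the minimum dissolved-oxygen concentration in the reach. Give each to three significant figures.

Mixed DO = (25.9×9.00 + 5.08×0.420)/(25.9+5.08) = 235.2/30.98 = 7.593 mg/L.
Mixed L₀ = (25.9×3.28 + 5.08×153)/(30.98) = 862.2/30.98 = 27.83 mg/L.
Initial deficit D₀ = C_s − DO₀ = 10.3 − 7.593 = 2.707 mg/L.
t_c = (1/0.3680) ln[(0.646/0.278)(1 − 2.707×0.3680/(0.278×27.83))] = 2.717 × ln(2.025) = 1.917 d.
D_c = (0.278/0.646) × 27.83 × e^(−0.278×1.917) = 0.4303 × 27.83 × 0.5869 = 7.029 mg/L.
Minimum DO = 10.3 − 7.029 = 3.271 mg/L.

t_c ≈ 1.92 d; minimum DO ≈ 3.27 mg/L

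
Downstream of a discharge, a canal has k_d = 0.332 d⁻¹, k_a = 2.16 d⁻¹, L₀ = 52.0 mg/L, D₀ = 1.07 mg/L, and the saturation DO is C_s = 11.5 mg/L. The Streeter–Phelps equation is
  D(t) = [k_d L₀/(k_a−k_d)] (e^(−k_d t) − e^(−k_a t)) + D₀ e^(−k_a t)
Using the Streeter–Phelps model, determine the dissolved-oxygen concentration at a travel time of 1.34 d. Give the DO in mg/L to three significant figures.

k_d L₀/(k_a−k_d) = 0.332×52.0/(2.16−0.332) = 17.26/1.828 = 9.444 mg/L.
e^(−k_d t) = e^(−0.332×1.340) = 0.6409; e^(−k_a t) = e^(−2.16×1.340) = 0.05533.
D = 9.444 × (0.6409 − 0.05533) + 1.07 × 0.05533 = 5.530 + 0.05921 = 5.589 mg/L.
DO = C_s − D = 11.5 − 5.589 = 5.911 mg/L.

DO ≈ 5.91 mg/L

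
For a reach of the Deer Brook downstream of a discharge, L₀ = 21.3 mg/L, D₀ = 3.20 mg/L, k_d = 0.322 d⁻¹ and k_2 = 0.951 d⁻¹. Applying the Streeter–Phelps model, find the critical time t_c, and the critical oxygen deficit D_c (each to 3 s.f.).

t_c ≈ 1.17 d; D_c ≈ 4.95 mg/L

With k_2/k_d = 2.953 and 1 − D₀(k_2−k_d)/(k_d L₀) = 0.7065,
t_c = ln(2.953 × 0.7065) / (0.951 − 0.322) = ln(2.087) / 0.6290 = 0.7356/0.6290 = 1.169 d.
L(t_c) = L₀ e^(−k_d t_c) = 21.3 × 0.6862 = 14.62 mg/L, and at the critical point k_2 D_c = k_d L, so D_c = (0.322/0.951) × 14.62 = 4.949 mg/L.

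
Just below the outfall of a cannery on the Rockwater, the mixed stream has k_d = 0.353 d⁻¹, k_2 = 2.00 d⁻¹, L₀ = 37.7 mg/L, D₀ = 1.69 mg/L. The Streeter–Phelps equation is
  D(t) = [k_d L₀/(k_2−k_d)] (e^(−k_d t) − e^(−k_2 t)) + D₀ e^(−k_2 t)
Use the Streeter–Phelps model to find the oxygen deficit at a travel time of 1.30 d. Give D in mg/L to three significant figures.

k_d L₀/(k_2−k_d) = 0.353×37.7/(2.00−0.353) = 13.31/1.647 = 8.080 mg/L.
e^(−k_d t) = e^(−0.353×1.300) = 0.6320; e^(−k_2 t) = e^(−2.00×1.300) = 0.07427.
D = 8.080 × (0.6320 − 0.07427) + 1.69 × 0.07427 = 4.506 + 0.1255 = 4.632 mg/L.

D ≈ 4.63 mg/L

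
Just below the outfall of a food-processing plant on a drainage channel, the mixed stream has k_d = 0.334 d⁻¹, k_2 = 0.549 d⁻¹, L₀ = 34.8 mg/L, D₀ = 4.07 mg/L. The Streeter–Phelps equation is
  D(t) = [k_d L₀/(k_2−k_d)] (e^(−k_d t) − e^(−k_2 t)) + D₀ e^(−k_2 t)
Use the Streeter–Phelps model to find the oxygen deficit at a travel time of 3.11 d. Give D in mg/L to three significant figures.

D ≈ 10.1 mg/L

k_d L₀/(k_2−k_d) = 0.334×34.8/(0.549−0.334) = 11.62/0.2150 = 54.06 mg/L.
e^(−k_d t) = e^(−0.334×3.110) = 0.3539; e^(−k_2 t) = e^(−0.549×3.110) = 0.1813.
D = 54.06 × (0.3539 − 0.1813) + 4.07 × 0.1813 = 9.329 + 0.7380 = 10.07 mg/L.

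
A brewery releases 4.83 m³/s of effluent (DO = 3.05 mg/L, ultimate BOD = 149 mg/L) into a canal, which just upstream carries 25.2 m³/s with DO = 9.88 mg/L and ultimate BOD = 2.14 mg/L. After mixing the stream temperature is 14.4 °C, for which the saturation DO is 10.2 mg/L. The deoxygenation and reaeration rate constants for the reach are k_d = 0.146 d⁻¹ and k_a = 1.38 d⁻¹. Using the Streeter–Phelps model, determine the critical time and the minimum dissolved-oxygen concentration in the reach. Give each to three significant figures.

Mixed DO = (25.2×9.88 + 4.83×3.05)/(25.2+4.83) = 263.7/30.03 = 8.781 mg/L.
Mixed L₀ = (25.2×2.14 + 4.83×149)/(30.03) = 773.6/30.03 = 25.76 mg/L.
Initial deficit D₀ = C_s − DO₀ = 10.2 − 8.781 = 1.419 mg/L.
t_c = (1/1.234) ln[(1.38/0.146)(1 − 1.419×1.234/(0.146×25.76))] = 0.8104 × ln(5.053) = 1.313 d.
D_c = (0.146/1.38) × 25.76 × e^(−0.146×1.313) = 0.1058 × 25.76 × 0.8256 = 2.250 mg/L.
Minimum DO = 10.2 − 2.250 = 7.950 mg/L.

t_c ≈ 1.31 d; minimum DO ≈ 7.95 mg/L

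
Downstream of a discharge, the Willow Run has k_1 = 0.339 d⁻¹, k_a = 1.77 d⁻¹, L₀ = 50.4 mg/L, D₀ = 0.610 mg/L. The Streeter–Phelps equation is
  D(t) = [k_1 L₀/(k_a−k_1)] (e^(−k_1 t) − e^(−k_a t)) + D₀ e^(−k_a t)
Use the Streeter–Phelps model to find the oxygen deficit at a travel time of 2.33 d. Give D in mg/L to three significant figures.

k_1 L₀/(k_a−k_1) = 0.339×50.4/(1.77−0.339) = 17.09/1.431 = 11.94 mg/L.
e^(−k_1 t) = e^(−0.339×2.330) = 0.4539; e^(−k_a t) = e^(−1.77×2.330) = 0.01618.
D = 11.94 × (0.4539 − 0.01618) + 0.610 × 0.01618 = 5.226 + 0.009869 = 5.236 mg/L.

D ≈ 5.24 mg/L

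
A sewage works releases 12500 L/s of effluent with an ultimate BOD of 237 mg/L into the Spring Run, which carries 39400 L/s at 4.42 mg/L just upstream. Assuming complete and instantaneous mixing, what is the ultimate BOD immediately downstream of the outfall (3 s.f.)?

Flow-weighted mixing: C = (Q_r C_r + Q_w C_w)/(Q_r + Q_w)
= (39400×4.42 + 12500×237)/(39400 + 12500) = 3.137×10^6/51900 = 60.44 mg/L.

60.4 mg/L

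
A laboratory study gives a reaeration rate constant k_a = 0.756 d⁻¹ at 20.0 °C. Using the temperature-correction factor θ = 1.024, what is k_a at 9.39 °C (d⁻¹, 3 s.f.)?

k_a(T₂) = k_a(T₁) · θ^(T₂−T₁) = 0.756 × 1.024^(9.39−20.0)
= 0.756 × 1.024^-10.6 = 0.756 × 0.7775 = 0.5878 d⁻¹.

k_a ≈ 0.588 d⁻¹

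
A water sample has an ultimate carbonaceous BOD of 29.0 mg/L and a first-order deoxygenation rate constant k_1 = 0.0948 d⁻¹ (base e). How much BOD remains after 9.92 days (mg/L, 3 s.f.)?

L ≈ 11.3 mg/L

L_t = L₀ e^(−k_1 t) = 29.0 × e^(−0.0948×9.92) = 29.0 × 0.3905 = 11.32 mg/L.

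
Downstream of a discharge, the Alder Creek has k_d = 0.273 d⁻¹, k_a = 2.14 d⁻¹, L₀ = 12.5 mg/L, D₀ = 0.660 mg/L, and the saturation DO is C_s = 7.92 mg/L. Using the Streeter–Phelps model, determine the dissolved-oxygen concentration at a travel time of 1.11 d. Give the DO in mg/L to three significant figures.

k_d L₀/(k_a−k_d) = 0.273×12.5/(2.14−0.273) = 3.413/1.867 = 1.828 mg/L.
e^(−k_d t) = e^(−0.273×1.110) = 0.7386; e^(−k_a t) = e^(−2.14×1.110) = 0.09298.
D = 1.828 × (0.7386 − 0.09298) + 0.660 × 0.09298 = 1.180 + 0.06137 = 1.241 mg/L.
DO = C_s − D = 7.92 − 1.241 = 6.679 mg/L.

DO ≈ 6.68 mg/L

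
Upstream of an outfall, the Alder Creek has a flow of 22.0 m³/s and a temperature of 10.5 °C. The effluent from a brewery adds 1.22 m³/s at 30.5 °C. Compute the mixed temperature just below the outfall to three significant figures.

11.6 °C

Flow-weighted mixing: C = (Q_r C_r + Q_w C_w)/(Q_r + Q_w)
= (22.0×10.5 + 1.22×30.5)/(22.0 + 1.22) = 268.2/23.22 = 11.55 °C.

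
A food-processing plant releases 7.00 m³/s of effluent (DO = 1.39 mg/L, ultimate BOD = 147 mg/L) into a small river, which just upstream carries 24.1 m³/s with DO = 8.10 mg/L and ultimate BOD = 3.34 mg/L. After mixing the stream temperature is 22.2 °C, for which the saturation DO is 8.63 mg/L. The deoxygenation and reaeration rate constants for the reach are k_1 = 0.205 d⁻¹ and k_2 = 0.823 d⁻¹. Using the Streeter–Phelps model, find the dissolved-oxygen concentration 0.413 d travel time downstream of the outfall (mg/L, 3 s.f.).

Mixed DO = (24.1×8.10 + 7.00×1.39)/(24.1+7.00) = 204.9/31.10 = 6.590 mg/L.
Mixed L₀ = (24.1×3.34 + 7.00×147)/(31.10) = 1109/31.10 = 35.68 mg/L.
Initial deficit D₀ = C_s − DO₀ = 8.63 − 6.590 = 2.040 mg/L.
D(0.413) = [0.205×35.68/(0.823−0.205)](e^(−0.205×0.413) − e^(−0.823×0.413)) + 2.040 e^(−0.823×0.413)
= 11.83 × (0.9188 − 0.7118) + 2.040 × 0.7118 = 3.902 mg/L.
DO = 8.63 − 3.902 = 4.728 mg/L.

DO ≈ 4.73 mg/L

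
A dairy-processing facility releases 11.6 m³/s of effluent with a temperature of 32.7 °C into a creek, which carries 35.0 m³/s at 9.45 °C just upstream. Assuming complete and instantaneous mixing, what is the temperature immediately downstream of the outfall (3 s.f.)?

Flow-weighted mixing: C = (Q_r C_r + Q_w C_w)/(Q_r + Q_w)
= (35.0×9.45 + 11.6×32.7)/(35.0 + 11.6) = 710.1/46.60 = 15.24 °C.

15.2 °C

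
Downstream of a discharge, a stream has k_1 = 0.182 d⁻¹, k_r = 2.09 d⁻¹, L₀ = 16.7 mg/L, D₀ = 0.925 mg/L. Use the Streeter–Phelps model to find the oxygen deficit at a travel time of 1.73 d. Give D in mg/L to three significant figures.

k_1 L₀/(k_r−k_1) = 0.182×16.7/(2.09−0.182) = 3.039/1.908 = 1.593 mg/L.
e^(−k_1 t) = e^(−0.182×1.730) = 0.7299; e^(−k_r t) = e^(−2.09×1.730) = 0.02690.
D = 1.593 × (0.7299 − 0.02690) + 0.925 × 0.02690 = 1.120 + 0.02488 = 1.145 mg/L.

D ≈ 1.14 mg/L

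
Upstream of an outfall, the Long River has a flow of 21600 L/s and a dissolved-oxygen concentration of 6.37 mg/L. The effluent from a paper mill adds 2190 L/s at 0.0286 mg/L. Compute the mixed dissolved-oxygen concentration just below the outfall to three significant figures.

5.79 mg/L

Flow-weighted mixing: C = (Q_r C_r + Q_w C_w)/(Q_r + Q_w)
= (21600×6.37 + 2190×0.0286)/(21600 + 2190) = 137700/23790 = 5.786 mg/L.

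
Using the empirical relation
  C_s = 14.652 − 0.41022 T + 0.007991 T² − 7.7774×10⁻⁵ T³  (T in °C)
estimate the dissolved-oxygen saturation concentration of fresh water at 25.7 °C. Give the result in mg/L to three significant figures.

C_s ≈ 8.07 mg/L

C_s = 14.652 − 0.41022×25.7 + 0.007991×25.7² − 7.7774×10⁻⁵×25.7³ = 8.067 mg/L.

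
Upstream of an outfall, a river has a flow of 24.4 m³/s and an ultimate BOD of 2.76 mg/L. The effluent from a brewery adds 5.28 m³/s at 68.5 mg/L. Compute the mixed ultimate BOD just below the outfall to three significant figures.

Flow-weighted mixing: C = (Q_r C_r + Q_w C_w)/(Q_r + Q_w)
= (24.4×2.76 + 5.28×68.5)/(24.4 + 5.28) = 429.0/29.68 = 14.45 mg/L.

14.5 mg/L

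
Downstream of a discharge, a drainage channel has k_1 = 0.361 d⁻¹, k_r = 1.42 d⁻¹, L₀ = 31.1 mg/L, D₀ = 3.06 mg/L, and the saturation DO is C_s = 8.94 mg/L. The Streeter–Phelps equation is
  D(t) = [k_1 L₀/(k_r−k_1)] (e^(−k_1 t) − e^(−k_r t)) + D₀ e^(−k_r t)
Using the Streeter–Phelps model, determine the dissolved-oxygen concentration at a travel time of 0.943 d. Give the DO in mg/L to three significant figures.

DO ≈ 3.37 mg/L

k_1 L₀/(k_r−k_1) = 0.361×31.1/(1.42−0.361) = 11.23/1.059 = 10.60 mg/L.
e^(−k_1 t) = e^(−0.361×0.9430) = 0.7115; e^(−k_r t) = e^(−1.42×0.9430) = 0.2621.
D = 10.60 × (0.7115 − 0.2621) + 3.06 × 0.2621 = 4.764 + 0.8020 = 5.566 mg/L.
DO = C_s − D = 8.94 − 5.566 = 3.374 mg/L.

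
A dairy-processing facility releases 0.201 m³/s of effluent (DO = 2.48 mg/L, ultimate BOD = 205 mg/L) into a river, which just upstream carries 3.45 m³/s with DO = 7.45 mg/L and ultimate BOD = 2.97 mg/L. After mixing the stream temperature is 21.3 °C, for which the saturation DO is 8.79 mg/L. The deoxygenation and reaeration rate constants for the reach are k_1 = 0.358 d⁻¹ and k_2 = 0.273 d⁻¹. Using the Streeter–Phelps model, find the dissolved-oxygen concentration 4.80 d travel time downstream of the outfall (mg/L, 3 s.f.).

Mixed DO = (3.45×7.45 + 0.201×2.48)/(3.45+0.201) = 26.20/3.651 = 7.176 mg/L.
Mixed L₀ = (3.45×2.97 + 0.201×205)/(3.651) = 51.45/3.651 = 14.09 mg/L.
Initial deficit D₀ = C_s − DO₀ = 8.79 − 7.176 = 1.614 mg/L.
D(4.80) = [0.358×14.09/(0.273−0.358)](e^(−0.358×4.80) − e^(−0.273×4.80)) + 1.614 e^(−0.273×4.80)
= -59.35 × (0.1794 − 0.2697) + 1.614 × 0.2697 = 5.798 mg/L.
DO = 8.79 − 5.798 = 2.992 mg/L.

DO ≈ 2.99 mg/L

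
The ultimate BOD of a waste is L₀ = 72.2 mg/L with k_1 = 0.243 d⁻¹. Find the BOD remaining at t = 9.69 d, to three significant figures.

L_t = L₀ e^(−k_1 t) = 72.2 × e^(−0.243×9.69) = 72.2 × 0.09492 = 6.854 mg/L.

L ≈ 6.85 mg/L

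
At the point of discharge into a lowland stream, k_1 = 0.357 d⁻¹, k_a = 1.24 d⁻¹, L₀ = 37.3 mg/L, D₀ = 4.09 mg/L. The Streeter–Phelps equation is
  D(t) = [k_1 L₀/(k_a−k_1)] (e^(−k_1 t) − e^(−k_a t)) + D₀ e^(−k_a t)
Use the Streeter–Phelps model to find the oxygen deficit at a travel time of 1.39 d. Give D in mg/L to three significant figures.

k_1 L₀/(k_a−k_1) = 0.357×37.3/(1.24−0.357) = 13.32/0.8830 = 15.08 mg/L.
e^(−k_1 t) = e^(−0.357×1.390) = 0.6088; e^(−k_a t) = e^(−1.24×1.390) = 0.1784.
D = 15.08 × (0.6088 − 0.1784) + 4.09 × 0.1784 = 6.491 + 0.7297 = 7.220 mg/L.

D ≈ 7.22 mg/L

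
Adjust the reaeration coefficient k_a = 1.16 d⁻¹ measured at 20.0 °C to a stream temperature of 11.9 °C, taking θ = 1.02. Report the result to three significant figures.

k_a(T₂) = k_a(T₁) · θ^(T₂−T₁) = 1.16 × 1.02^(11.9−20.0)
= 1.16 × 1.02^-8.10 = 1.16 × 0.8518 = 0.9881 d⁻¹.

k_a ≈ 0.988 d⁻¹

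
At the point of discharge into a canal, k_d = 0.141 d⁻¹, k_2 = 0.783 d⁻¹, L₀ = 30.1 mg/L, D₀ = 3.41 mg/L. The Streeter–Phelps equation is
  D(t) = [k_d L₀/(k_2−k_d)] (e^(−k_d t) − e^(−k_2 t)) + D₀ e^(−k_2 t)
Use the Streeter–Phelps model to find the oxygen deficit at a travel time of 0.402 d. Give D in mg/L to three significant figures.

k_d L₀/(k_2−k_d) = 0.141×30.1/(0.783−0.141) = 4.244/0.6420 = 6.611 mg/L.
e^(−k_d t) = e^(−0.141×0.4020) = 0.9449; e^(−k_2 t) = e^(−0.783×0.4020) = 0.7300.
D = 6.611 × (0.9449 − 0.7300) + 3.41 × 0.7300 = 1.421 + 2.489 = 3.910 mg/L.

D ≈ 3.91 mg/L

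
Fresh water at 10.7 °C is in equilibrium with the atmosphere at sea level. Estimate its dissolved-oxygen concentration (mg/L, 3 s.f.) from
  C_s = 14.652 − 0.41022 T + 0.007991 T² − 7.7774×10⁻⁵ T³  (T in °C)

C_s ≈ 11.1 mg/L

C_s = 14.652 − 0.41022×10.7 + 0.007991×10.7² − 7.7774×10⁻⁵×10.7³ = 11.08 mg/L.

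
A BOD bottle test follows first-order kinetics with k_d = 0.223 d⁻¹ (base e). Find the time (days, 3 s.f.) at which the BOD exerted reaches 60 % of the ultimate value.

t ≈ 4.11 d

y/L₀ = 1 − e^(−k_d t) = 0.60 ⇒ e^(−k_d t) = 0.400
t = −ln(0.400) / 0.223 = 0.9163 / 0.223 = 4.109 d.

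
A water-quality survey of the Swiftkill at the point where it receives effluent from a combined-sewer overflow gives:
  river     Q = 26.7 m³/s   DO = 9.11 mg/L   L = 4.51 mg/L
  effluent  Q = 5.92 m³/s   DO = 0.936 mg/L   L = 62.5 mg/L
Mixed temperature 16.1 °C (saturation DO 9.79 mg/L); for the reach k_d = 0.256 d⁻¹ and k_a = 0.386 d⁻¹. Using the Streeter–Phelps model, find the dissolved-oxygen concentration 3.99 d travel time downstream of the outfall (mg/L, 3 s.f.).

DO ≈ 5.01 mg/L

Mixed DO = (26.7×9.11 + 5.92×0.936)/(26.7+5.92) = 248.8/32.62 = 7.627 mg/L.
Mixed L₀ = (26.7×4.51 + 5.92×62.5)/(32.62) = 490.4/32.62 = 15.03 mg/L.
Initial deficit D₀ = C_s − DO₀ = 9.79 − 7.627 = 2.163 mg/L.
D(3.99) = [0.256×15.03/(0.386−0.256)](e^(−0.256×3.99) − e^(−0.386×3.99)) + 2.163 e^(−0.386×3.99)
= 29.61 × (0.3601 − 0.2144) + 2.163 × 0.2144 = 4.778 mg/L.
DO = 9.79 − 4.778 = 5.012 mg/L.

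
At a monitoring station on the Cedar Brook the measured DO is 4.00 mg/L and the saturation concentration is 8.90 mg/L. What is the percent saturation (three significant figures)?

44.9 % saturation

% saturation = C/C_s × 100 = 4.00/8.90 × 100 = 44.9 %.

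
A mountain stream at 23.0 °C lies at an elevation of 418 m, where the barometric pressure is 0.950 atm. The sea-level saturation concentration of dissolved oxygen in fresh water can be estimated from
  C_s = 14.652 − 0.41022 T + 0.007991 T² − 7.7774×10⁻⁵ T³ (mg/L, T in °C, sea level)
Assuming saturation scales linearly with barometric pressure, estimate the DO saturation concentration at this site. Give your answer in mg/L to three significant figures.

At sea level: C_s = 14.652 − 0.41022×23.0 + 0.007991×23.0² − 7.7774×10⁻⁵×23.0³ = 8.498 mg/L.
Pressure correction: C_s' = 8.498 × 0.950 = 8.073 mg/L.

C_s ≈ 8.07 mg/L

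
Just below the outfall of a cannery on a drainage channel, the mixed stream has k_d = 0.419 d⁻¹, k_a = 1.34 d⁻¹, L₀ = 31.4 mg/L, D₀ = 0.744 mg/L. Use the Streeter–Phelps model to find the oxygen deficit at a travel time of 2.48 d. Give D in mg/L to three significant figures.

D ≈ 4.57 mg/L

k_d L₀/(k_a−k_d) = 0.419×31.4/(1.34−0.419) = 13.16/0.9210 = 14.29 mg/L.
e^(−k_d t) = e^(−0.419×2.480) = 0.3538; e^(−k_a t) = e^(−1.34×2.480) = 0.03604.
D = 14.29 × (0.3538 − 0.03604) + 0.744 × 0.03604 = 4.539 + 0.02681 = 4.566 mg/L.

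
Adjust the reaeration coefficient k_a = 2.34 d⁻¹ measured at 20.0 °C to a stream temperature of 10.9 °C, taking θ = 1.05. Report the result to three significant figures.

k_a ≈ 1.50 d⁻¹

k_a(T₂) = k_a(T₁) · θ^(T₂−T₁) = 2.34 × 1.05^(10.9−20.0)
= 2.34 × 1.05^-9.10 = 2.34 × 0.6415 = 1.501 d⁻¹.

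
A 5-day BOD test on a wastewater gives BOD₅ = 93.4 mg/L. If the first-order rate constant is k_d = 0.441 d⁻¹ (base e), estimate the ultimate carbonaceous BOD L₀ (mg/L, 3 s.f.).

BOD₅ = L₀(1 − e^(−5k_d)) ⇒ L₀ = BOD₅ / (1 − e^(−5×0.441))
= 93.4 / (1 − 0.1103) = 93.4 / 0.8897 = 105.0 mg/L.

L₀ ≈ 105 mg/L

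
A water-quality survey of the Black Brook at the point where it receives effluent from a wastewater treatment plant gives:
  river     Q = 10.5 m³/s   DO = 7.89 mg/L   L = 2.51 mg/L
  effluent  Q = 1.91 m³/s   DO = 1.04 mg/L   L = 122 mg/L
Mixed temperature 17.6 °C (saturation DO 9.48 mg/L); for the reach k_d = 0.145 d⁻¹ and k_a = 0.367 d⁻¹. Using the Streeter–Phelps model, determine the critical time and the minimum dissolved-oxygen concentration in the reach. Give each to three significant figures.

Mixed DO = (10.5×7.89 + 1.91×1.04)/(10.5+1.91) = 84.83/12.41 = 6.836 mg/L.
Mixed L₀ = (10.5×2.51 + 1.91×122)/(12.41) = 259.4/12.41 = 20.90 mg/L.
Initial deficit D₀ = C_s − DO₀ = 9.48 − 6.836 = 2.644 mg/L.
t_c = (1/0.2220) ln[(0.367/0.145)(1 − 2.644×0.2220/(0.145×20.90))] = 4.505 × ln(2.041) = 3.213 d.
D_c = (0.145/0.367) × 20.90 × e^(−0.145×3.213) = 0.3951 × 20.90 × 0.6276 = 5.182 mg/L.
Minimum DO = 9.48 − 5.182 = 4.298 mg/L.

t_c ≈ 3.21 d; minimum DO ≈ 4.30 mg/L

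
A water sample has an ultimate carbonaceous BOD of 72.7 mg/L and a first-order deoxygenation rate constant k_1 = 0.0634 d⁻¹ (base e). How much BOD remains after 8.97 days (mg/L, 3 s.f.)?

L ≈ 41.2 mg/L

L_t = L₀ e^(−k_1 t) = 72.7 × e^(−0.0634×8.97) = 72.7 × 0.5663 = 41.17 mg/L.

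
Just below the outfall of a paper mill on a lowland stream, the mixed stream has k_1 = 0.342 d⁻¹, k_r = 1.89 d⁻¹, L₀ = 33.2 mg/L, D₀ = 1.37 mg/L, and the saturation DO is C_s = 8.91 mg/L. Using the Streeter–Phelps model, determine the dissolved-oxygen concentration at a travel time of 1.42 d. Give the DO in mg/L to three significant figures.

k_1 L₀/(k_r−k_1) = 0.342×33.2/(1.89−0.342) = 11.35/1.548 = 7.335 mg/L.
e^(−k_1 t) = e^(−0.342×1.420) = 0.6153; e^(−k_r t) = e^(−1.89×1.420) = 0.06830.
D = 7.335 × (0.6153 − 0.06830) + 1.37 × 0.06830 = 4.012 + 0.09358 = 4.106 mg/L.
DO = C_s − D = 8.91 − 4.106 = 4.804 mg/L.

DO ≈ 4.80 mg/L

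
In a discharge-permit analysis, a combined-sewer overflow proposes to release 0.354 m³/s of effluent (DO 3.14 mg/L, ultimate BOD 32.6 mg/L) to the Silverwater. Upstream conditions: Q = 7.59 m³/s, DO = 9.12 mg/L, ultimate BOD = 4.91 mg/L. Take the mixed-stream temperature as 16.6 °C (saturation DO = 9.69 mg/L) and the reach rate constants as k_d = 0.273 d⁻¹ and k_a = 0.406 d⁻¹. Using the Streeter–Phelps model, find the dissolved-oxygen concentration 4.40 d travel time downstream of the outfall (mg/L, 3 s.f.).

Mixed DO = (7.59×9.12 + 0.354×3.14)/(7.59+0.354) = 70.33/7.944 = 8.854 mg/L.
Mixed L₀ = (7.59×4.91 + 0.354×32.6)/(7.944) = 48.81/7.944 = 6.144 mg/L.
Initial deficit D₀ = C_s − DO₀ = 9.69 − 8.854 = 0.8365 mg/L.
D(4.40) = [0.273×6.144/(0.406−0.273)](e^(−0.273×4.40) − e^(−0.406×4.40)) + 0.8365 e^(−0.406×4.40)
= 12.61 × (0.3008 − 0.1676) + 0.8365 × 0.1676 = 1.821 mg/L.
DO = 9.69 − 1.821 = 7.869 mg/L.

DO ≈ 7.87 mg/L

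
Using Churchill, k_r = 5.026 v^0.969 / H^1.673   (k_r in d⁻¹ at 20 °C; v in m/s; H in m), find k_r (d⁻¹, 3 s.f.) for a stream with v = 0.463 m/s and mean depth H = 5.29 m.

k_r = 5.026 × 0.463^0.969 / 5.29^1.673 = 5.026 × 0.4742 / 16.23 = 0.1468 d⁻¹.

k_r ≈ 0.147 d⁻¹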